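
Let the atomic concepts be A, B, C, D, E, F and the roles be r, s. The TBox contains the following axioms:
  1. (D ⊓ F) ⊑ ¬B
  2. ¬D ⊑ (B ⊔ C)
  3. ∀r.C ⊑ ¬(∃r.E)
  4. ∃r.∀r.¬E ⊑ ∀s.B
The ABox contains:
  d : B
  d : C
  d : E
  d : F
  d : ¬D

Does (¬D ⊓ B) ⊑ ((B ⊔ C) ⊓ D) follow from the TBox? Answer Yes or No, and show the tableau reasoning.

1. (¬D ⊓ B) ⊑ ((B ⊔ C) ⊓ D)  ⇔  ((¬D ⊓ B) ⊓ ((¬B ⊓ ¬C) ⊔ ¬D)) unsat w.r.t. T
   apply at x₀: ¬D⊑(B ⊔ C)
   open: L(x₀) ⊇ {B, ¬D, ∀r.∃r.E, ∃r.¬C} (+ ∃-successors)
2. Hence (¬D ⊓ B) ⊑ ((B ⊔ C) ⊓ D): not entailed.

No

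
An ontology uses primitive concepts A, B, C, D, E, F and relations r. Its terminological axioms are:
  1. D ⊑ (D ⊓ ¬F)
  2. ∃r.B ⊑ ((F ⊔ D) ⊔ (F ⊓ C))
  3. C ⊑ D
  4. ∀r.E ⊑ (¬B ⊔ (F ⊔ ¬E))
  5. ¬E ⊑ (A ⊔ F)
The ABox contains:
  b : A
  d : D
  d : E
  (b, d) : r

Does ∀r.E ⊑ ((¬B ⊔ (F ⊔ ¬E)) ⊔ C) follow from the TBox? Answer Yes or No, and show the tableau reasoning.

Yes

1. ∀r.E ⊑ ((¬B ⊔ (F ⊔ ¬E)) ⊔ C)  ⇔  (∀r.E ⊓ ((B ⊓ (¬F ⊓ E)) ⊓ ¬C)) unsat w.r.t. T
   all branches close; clash {C, ¬C} at x₀
2. Hence ∀r.E ⊑ ((¬B ⊔ (F ⊔ ¬E)) ⊔ C): entailed.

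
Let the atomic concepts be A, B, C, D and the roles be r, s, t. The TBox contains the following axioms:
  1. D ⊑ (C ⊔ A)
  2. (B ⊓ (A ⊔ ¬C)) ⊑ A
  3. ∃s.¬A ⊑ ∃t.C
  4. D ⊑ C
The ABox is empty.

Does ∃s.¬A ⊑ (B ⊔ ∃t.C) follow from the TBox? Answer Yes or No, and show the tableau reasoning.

1. ∃s.¬A ⊑ (B ⊔ ∃t.C)  ⇔  (∃s.¬A ⊓ (¬B ⊓ ∀t.¬C)) unsat w.r.t. T
   all branches close; clash {C, ¬C} at an ∃-successor
2. Hence ∃s.¬A ⊑ (B ⊔ ∃t.C): entailed.

Yes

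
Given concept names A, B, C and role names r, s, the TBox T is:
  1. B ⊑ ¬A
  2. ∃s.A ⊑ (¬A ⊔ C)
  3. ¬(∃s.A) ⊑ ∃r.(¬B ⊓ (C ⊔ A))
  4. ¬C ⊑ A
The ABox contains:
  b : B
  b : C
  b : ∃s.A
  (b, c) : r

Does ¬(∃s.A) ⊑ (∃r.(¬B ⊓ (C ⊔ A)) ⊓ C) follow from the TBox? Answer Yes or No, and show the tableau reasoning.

No

1. ¬(∃s.A) ⊑ (∃r.(¬B ⊓ (C ⊔ A)) ⊓ C)  ⇔  (∀s.¬A ⊓ (∀r.(B ⊔ (¬C ⊓ ¬A)) ⊔ ¬C)) unsat w.r.t. T
   apply at x₀: ¬(∃s.A)⊑∃r.(¬B ⊓ (C ⊔ A))
   open: L(x₀) ⊇ {A, ¬B, ¬C, ∀s.¬A, ∃r.(¬B ⊓ (C ⊔ A))} (+ ∃-successors)
2. Hence ¬(∃s.A) ⊑ (∃r.(¬B ⊓ (C ⊔ A)) ⊓ C): not entailed.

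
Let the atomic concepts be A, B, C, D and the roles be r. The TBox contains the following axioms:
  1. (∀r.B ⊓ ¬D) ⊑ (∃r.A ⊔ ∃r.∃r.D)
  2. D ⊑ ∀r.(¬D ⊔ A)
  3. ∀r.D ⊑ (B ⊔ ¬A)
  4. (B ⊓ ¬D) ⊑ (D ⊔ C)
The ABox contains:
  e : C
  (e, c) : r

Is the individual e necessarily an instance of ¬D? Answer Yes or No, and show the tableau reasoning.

1. e : ¬D?  L(e) = {C} ∪ {D}
   apply at e: D⊑∀r.(¬D ⊔ A)
   open: L(e) ⊇ {C, D, ∀r.(¬D ⊔ A), ∃r.¬D} (+ ∃-successors) — e ∉ ¬D possible
2. Hence e : ¬D: not entailed.

No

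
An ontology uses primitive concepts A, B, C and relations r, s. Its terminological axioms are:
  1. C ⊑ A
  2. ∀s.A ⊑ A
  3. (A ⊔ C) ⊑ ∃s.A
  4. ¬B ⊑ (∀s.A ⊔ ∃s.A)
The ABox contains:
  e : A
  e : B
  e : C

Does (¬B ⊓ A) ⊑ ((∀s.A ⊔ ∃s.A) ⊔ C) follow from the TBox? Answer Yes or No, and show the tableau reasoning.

1. (¬B ⊓ A) ⊑ ((∀s.A ⊔ ∃s.A) ⊔ C)  ⇔  ((¬B ⊓ A) ⊓ ((∃s.¬A ⊓ ∀s.¬A) ⊓ ¬C)) unsat w.r.t. T
   all branches close; clash {A, ¬A} at an ∃-successor
2. Hence (¬B ⊓ A) ⊑ ((∀s.A ⊔ ∃s.A) ⊔ C): entailed.

Yes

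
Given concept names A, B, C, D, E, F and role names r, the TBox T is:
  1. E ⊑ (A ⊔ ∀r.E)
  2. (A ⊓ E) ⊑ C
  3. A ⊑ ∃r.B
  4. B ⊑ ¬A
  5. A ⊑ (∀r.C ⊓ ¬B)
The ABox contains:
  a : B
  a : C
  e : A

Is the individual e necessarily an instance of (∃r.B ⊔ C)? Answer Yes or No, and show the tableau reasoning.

1. e : (∃r.B ⊔ C)?  L(e) = {A} ∪ {(∀r.¬B ⊓ ¬C)}
   clash {A, ¬A} at e — e ∈ (∃r.B ⊔ C)
2. Hence e : (∃r.B ⊔ C): entailed.

Yes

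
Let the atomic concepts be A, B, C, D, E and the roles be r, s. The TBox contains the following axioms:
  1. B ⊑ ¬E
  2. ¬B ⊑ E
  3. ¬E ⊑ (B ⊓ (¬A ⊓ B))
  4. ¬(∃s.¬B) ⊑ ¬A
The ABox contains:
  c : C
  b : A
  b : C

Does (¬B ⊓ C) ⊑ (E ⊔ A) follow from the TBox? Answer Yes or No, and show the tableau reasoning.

1. (¬B ⊓ C) ⊑ (E ⊔ A)  ⇔  ((¬B ⊓ C) ⊓ (¬E ⊓ ¬A)) unsat w.r.t. T
   all branches close; clash {E, ¬E} at x₀
2. Hence (¬B ⊓ C) ⊑ (E ⊔ A): entailed.

Yes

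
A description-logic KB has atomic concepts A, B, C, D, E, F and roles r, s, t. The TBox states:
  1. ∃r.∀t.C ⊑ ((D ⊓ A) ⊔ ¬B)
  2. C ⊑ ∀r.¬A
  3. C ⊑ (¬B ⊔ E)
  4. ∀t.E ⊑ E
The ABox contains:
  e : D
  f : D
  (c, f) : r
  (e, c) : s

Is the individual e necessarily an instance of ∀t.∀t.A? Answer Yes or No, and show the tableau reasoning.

1. e : ∀t.∀t.A?  L(e) = {D} ∪ {∃t.∃t.¬A}
   open: L(e) ⊇ {D, ¬C, ∀r.∃t.¬C, ∃t.¬E, ∃t.∃t.¬A} (+ ∃-successors) — e ∉ ∀t.∀t.A possible
2. Hence e : ∀t.∀t.A: not entailed.

No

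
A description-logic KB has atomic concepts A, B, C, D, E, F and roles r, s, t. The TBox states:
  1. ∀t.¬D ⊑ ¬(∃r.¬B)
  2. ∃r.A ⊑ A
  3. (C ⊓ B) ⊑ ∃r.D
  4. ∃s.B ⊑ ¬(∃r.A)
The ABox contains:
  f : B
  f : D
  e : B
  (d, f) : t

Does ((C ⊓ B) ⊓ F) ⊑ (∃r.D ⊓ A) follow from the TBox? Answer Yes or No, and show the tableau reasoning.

1. ((C ⊓ B) ⊓ F) ⊑ (∃r.D ⊓ A)  ⇔  (((C ⊓ B) ⊓ F) ⊓ (∀r.¬D ⊔ ¬A)) unsat w.r.t. T
   apply at x₀: (C ⊓ B)⊑∃r.D
   open: L(x₀) ⊇ {B, C, F, ¬A, ∀r.¬A, …} (+ ∃-successors)
2. Hence ((C ⊓ B) ⊓ F) ⊑ (∃r.D ⊓ A): not entailed.

No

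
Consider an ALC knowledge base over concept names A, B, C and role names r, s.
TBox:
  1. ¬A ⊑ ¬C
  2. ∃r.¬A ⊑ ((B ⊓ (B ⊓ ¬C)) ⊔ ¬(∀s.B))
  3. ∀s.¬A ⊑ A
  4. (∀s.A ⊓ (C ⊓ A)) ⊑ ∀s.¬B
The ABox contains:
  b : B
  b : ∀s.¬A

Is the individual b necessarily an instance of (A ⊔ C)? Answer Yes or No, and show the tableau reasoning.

1. b : (A ⊔ C)?  L(b) = {B, ∀s.¬A} ∪ {(¬A ⊓ ¬C)}
   clash {A, ¬A} at b — b ∈ (A ⊔ C)
2. Hence b : (A ⊔ C): entailed.

Yes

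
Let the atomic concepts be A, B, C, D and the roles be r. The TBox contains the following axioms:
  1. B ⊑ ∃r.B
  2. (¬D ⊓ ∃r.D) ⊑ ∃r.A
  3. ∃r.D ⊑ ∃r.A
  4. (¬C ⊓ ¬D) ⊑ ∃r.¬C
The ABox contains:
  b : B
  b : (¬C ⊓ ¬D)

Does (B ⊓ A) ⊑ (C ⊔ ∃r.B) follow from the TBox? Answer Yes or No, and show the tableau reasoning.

1. (B ⊓ A) ⊑ (C ⊔ ∃r.B)  ⇔  ((B ⊓ A) ⊓ (¬C ⊓ ∀r.¬B)) unsat w.r.t. T
   all branches close; clash {B, ¬B} at an ∃-successor
2. Hence (B ⊓ A) ⊑ (C ⊔ ∃r.B): entailed.

Yes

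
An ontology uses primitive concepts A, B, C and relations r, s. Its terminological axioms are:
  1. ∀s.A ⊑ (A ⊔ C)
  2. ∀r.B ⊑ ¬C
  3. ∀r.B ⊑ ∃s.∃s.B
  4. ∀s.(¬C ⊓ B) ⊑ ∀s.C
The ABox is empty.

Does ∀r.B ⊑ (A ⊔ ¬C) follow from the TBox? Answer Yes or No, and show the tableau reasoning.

1. ∀r.B ⊑ (A ⊔ ¬C)  ⇔  (∀r.B ⊓ (¬A ⊓ C)) unsat w.r.t. T
   all branches close; clash {C, ¬C} at x₀
2. Hence ∀r.B ⊑ (A ⊔ ¬C): entailed.

Yes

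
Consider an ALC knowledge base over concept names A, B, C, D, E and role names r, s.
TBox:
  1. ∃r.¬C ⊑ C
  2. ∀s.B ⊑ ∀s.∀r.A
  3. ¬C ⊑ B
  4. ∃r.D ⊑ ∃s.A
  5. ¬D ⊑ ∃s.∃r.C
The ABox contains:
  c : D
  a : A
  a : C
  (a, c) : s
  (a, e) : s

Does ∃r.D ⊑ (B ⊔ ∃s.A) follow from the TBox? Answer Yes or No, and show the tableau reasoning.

Yes

1. ∃r.D ⊑ (B ⊔ ∃s.A)  ⇔  (∃r.D ⊓ (¬B ⊓ ∀s.¬A)) unsat w.r.t. T
   all branches close; clash {B, ¬B} at x₀
2. Hence ∃r.D ⊑ (B ⊔ ∃s.A): entailed.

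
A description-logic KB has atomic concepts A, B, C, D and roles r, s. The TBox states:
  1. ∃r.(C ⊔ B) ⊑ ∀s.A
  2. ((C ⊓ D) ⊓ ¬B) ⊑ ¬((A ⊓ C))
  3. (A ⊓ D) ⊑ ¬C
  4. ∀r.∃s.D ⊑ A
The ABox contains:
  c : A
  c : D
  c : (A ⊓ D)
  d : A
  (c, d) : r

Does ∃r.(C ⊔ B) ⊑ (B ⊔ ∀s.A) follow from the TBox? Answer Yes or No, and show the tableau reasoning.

1. ∃r.(C ⊔ B) ⊑ (B ⊔ ∀s.A)  ⇔  (∃r.(C ⊔ B) ⊓ (¬B ⊓ ∃s.¬A)) unsat w.r.t. T
   all branches close; clash {A, ¬A} at an ∃-successor
2. Hence ∃r.(C ⊔ B) ⊑ (B ⊔ ∀s.A): entailed.

Yes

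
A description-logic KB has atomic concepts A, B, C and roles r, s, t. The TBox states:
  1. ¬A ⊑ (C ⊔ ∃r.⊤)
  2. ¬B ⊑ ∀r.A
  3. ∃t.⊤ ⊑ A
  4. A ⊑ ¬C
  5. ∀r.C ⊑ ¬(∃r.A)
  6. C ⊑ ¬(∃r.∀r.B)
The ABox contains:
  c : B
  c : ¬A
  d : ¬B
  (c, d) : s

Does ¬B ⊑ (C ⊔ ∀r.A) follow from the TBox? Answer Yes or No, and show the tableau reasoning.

Yes

1. ¬B ⊑ (C ⊔ ∀r.A)  ⇔  (¬B ⊓ (¬C ⊓ ∃r.¬A)) unsat w.r.t. T
   all branches close; clash {A, ¬A} at an ∃-successor
2. Hence ¬B ⊑ (C ⊔ ∀r.A): entailed.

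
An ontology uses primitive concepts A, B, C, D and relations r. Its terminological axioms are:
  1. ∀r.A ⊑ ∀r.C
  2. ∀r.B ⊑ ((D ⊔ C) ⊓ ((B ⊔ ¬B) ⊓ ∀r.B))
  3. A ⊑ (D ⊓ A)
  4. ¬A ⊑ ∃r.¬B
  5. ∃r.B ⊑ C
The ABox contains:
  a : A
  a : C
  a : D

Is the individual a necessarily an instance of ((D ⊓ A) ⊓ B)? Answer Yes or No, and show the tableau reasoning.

1. a : ((D ⊓ A) ⊓ B)?  L(a) = {A, C, D} ∪ {((¬D ⊔ ¬A) ⊔ ¬B)}
   apply at a: A⊑(D ⊓ A)
   open: L(a) ⊇ {A, C, D, ¬B, ∃r.¬A, …} (+ ∃-successors) — a ∉ ((D ⊓ A) ⊓ B) possible
2. Hence a : ((D ⊓ A) ⊓ B): not entailed.

No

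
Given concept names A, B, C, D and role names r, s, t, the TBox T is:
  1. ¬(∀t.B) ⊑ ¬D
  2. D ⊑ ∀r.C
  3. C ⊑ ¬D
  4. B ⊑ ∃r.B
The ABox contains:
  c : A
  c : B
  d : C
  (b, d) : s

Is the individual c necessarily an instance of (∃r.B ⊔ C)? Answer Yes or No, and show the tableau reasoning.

Yes

1. c : (∃r.B ⊔ C)?  L(c) = {A, B} ∪ {(∀r.¬B ⊓ ¬C)}
   clash {B, ¬B} at an ∃-successor — c ∈ (∃r.B ⊔ C)
2. Hence c : (∃r.B ⊔ C): entailed.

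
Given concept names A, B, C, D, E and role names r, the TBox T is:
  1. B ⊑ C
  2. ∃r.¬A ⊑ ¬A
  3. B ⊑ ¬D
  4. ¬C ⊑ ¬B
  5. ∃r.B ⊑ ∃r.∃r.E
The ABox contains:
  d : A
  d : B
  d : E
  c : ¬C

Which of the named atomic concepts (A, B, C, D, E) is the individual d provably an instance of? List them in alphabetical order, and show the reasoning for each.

{A, B, C, E}

1. d : A?  L(d) = {A, B, E} ∪ {¬A}
   clash {A, ¬A} at d — d ∈ A
2. d : B?  L(d) = {A, B, E} ∪ {¬B}
   clash {B, ¬B} at d — d ∈ B
3. d : C?  L(d) = {A, B, E} ∪ {¬C}
   clash {B, ¬B} at d — d ∈ C
4. d : D?  L(d) = {A, B, E} ∪ {¬D}
   apply at d: B⊑C
   open: L(d) ⊇ {A, B, C, E, ¬D, …} — d ∉ D possible
5. d : E?  L(d) = {A, B, E} ∪ {¬E}
   clash {E, ¬E} at d — d ∈ E
6. Entailed for d: {A, B, C, E}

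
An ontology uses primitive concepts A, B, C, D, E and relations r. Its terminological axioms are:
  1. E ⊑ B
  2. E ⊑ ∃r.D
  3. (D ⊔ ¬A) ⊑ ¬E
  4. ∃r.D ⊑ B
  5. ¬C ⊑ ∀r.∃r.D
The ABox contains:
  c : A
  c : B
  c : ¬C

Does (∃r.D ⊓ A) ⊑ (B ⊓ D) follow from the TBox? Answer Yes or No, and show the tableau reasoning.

1. (∃r.D ⊓ A) ⊑ (B ⊓ D)  ⇔  ((∃r.D ⊓ A) ⊓ (¬B ⊔ ¬D)) unsat w.r.t. T
   apply at x₀: ∃r.D⊑B
   open: L(x₀) ⊇ {A, B, C, ¬D, ¬E, …} (+ ∃-successors)
2. Hence (∃r.D ⊓ A) ⊑ (B ⊓ D): not entailed.

No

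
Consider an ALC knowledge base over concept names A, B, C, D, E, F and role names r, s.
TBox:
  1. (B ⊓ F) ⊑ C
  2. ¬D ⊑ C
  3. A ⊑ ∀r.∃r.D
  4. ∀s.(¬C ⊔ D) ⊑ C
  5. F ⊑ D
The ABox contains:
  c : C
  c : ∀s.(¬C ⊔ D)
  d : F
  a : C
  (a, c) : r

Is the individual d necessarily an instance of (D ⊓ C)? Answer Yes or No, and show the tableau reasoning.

1. d : (D ⊓ C)?  L(d) = {F} ∪ {(¬D ⊔ ¬C)}
   apply at d: F⊑D
   open: L(d) ⊇ {D, F, ¬A, ¬B, ¬C, …} (+ ∃-successors) — d ∉ (D ⊓ C) possible
2. Hence d : (D ⊓ C): not entailed.

No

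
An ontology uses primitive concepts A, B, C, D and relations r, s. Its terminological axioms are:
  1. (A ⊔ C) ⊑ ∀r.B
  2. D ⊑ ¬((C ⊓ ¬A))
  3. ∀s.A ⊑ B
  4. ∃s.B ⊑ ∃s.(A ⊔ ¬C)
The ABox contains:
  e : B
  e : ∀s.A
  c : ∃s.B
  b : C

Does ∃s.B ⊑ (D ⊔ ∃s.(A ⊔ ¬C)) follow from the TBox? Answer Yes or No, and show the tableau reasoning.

1. ∃s.B ⊑ (D ⊔ ∃s.(A ⊔ ¬C))  ⇔  (∃s.B ⊓ (¬D ⊓ ∀s.(¬A ⊓ C))) unsat w.r.t. T
   all branches close; clash {C, ¬C} at an ∃-successor
2. Hence ∃s.B ⊑ (D ⊔ ∃s.(A ⊔ ¬C)): entailed.

Yes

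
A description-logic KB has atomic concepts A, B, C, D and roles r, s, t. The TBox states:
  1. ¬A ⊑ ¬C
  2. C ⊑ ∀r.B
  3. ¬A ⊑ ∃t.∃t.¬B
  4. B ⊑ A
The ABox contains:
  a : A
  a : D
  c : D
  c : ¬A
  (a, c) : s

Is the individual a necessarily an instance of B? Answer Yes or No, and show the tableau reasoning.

1. a : B?  L(a) = {A, D} ∪ {¬B}
   open: L(a) ⊇ {A, D, ¬B, ¬C} — a ∉ B possible
2. Hence a : B: not entailed.

No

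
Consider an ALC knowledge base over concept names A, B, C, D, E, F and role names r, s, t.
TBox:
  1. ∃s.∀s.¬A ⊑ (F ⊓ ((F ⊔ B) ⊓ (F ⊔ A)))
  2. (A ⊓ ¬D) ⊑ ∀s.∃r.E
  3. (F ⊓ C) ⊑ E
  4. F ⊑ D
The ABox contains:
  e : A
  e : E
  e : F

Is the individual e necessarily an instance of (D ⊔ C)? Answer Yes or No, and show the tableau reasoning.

1. e : (D ⊔ C)?  L(e) = {A, E, F} ∪ {(¬D ⊓ ¬C)}
   clash {D, ¬D} at e — e ∈ (D ⊔ C)
2. Hence e : (D ⊔ C): entailed.

Yes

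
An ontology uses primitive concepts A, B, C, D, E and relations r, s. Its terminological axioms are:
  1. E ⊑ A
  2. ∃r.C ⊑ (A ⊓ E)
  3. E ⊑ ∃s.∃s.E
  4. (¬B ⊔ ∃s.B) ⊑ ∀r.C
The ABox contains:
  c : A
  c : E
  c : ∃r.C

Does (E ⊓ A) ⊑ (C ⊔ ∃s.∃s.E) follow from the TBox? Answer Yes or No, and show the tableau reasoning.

1. (E ⊓ A) ⊑ (C ⊔ ∃s.∃s.E)  ⇔  ((E ⊓ A) ⊓ (¬C ⊓ ∀s.∀s.¬E)) unsat w.r.t. T
   all branches close; clash {E, ¬E} at an ∃-successor
2. Hence (E ⊓ A) ⊑ (C ⊔ ∃s.∃s.E): entailed.

Yes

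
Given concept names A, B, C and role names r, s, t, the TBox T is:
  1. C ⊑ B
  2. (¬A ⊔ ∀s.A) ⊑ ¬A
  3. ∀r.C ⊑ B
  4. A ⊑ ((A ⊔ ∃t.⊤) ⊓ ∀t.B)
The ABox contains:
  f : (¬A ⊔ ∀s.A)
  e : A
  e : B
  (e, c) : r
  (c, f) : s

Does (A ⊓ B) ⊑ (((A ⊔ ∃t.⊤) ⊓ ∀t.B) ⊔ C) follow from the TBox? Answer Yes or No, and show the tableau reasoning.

Yes

1. (A ⊓ B) ⊑ (((A ⊔ ∃t.⊤) ⊓ ∀t.B) ⊔ C)  ⇔  ((A ⊓ B) ⊓ (((¬A ⊓ ∀t.⊥) ⊔ ∃t.¬B) ⊓ ¬C)) unsat w.r.t. T
   all branches close; clash {A, ¬A} at x₀
2. Hence (A ⊓ B) ⊑ (((A ⊔ ∃t.⊤) ⊓ ∀t.B) ⊔ C): entailed.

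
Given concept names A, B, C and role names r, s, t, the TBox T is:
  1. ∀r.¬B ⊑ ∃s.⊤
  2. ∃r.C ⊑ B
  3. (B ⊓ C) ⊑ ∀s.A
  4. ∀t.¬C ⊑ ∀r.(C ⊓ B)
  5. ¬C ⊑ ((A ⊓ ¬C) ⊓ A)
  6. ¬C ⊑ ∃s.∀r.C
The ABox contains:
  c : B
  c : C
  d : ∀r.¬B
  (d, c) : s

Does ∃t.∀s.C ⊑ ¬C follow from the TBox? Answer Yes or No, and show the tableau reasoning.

1. ∃t.∀s.C ⊑ ¬C  ⇔  (∃t.∀s.C ⊓ C) unsat w.r.t. T
   open: L(x₀) ⊇ {C, ¬B, ∀r.¬C, ∃r.B, ∃t.C, …} (+ ∃-successors)
2. Hence ∃t.∀s.C ⊑ ¬C: not entailed.

No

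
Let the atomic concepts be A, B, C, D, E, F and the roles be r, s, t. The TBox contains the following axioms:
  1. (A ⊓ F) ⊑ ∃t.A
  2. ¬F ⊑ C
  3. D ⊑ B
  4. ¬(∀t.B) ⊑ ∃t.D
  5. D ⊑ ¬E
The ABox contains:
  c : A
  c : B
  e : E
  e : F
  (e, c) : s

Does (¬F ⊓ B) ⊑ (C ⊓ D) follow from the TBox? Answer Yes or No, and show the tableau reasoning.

No

1. (¬F ⊓ B) ⊑ (C ⊓ D)  ⇔  ((¬F ⊓ B) ⊓ (¬C ⊔ ¬D)) unsat w.r.t. T
   apply at x₀: ¬F⊑C
   open: L(x₀) ⊇ {B, C, ¬D, ¬F, ∀t.B}
2. Hence (¬F ⊓ B) ⊑ (C ⊓ D): not entailed.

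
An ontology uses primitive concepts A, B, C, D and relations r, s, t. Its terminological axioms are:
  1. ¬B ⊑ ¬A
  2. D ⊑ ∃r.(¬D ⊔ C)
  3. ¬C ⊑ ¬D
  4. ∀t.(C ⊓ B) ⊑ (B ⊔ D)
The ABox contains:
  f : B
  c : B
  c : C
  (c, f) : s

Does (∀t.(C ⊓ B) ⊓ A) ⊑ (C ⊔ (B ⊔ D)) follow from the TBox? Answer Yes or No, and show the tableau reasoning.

Yes

1. (∀t.(C ⊓ B) ⊓ A) ⊑ (C ⊔ (B ⊔ D))  ⇔  ((∀t.(C ⊓ B) ⊓ A) ⊓ (¬C ⊓ (¬B ⊓ ¬D))) unsat w.r.t. T
   all branches close; clash {A, ¬A} at x₀
2. Hence (∀t.(C ⊓ B) ⊓ A) ⊑ (C ⊔ (B ⊔ D)): entailed.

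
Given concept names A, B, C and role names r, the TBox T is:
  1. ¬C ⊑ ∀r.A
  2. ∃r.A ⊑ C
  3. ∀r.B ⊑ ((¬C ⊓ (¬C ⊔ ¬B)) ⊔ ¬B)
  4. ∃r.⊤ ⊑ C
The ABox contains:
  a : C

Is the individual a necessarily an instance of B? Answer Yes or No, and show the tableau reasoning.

1. a : B?  L(a) = {C} ∪ {¬B}
   open: L(a) ⊇ {C, ¬B, ∃r.¬B} (+ ∃-successors) — a ∉ B possible
2. Hence a : B: not entailed.

No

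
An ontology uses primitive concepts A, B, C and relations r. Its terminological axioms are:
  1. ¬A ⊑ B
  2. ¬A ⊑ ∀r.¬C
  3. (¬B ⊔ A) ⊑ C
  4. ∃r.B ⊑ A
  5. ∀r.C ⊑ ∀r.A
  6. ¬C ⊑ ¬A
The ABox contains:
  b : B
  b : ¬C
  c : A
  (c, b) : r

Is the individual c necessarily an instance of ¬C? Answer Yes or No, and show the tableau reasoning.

1. c : ¬C?  L(c) = {A} ∪ {C}
   open: L(c) ⊇ {A, C, ∃r.¬C} (+ ∃-successors) — c ∉ ¬C possible
2. Hence c : ¬C: not entailed.

No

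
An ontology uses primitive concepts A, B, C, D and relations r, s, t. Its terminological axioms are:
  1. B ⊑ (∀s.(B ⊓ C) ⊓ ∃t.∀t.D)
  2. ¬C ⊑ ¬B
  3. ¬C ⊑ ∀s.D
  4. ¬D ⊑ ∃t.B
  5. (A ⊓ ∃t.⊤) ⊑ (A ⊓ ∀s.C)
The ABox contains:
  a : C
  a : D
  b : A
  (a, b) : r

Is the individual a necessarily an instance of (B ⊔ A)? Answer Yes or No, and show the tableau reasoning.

No

1. a : (B ⊔ A)?  L(a) = {C, D} ∪ {(¬B ⊓ ¬A)}
   open: L(a) ⊇ {C, D, ¬A, ¬B} — a ∉ (B ⊔ A) possible
2. Hence a : (B ⊔ A): not entailed.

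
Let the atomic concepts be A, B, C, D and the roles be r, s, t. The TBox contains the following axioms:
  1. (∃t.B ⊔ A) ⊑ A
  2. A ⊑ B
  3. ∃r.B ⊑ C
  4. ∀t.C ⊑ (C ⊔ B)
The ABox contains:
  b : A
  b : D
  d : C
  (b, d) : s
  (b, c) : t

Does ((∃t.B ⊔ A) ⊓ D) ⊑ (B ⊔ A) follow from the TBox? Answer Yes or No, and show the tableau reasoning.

Yes

1. ((∃t.B ⊔ A) ⊓ D) ⊑ (B ⊔ A)  ⇔  (((∃t.B ⊔ A) ⊓ D) ⊓ (¬B ⊓ ¬A)) unsat w.r.t. T
   all branches close; clash {A, ¬A} at x₀
2. Hence ((∃t.B ⊔ A) ⊓ D) ⊑ (B ⊔ A): entailed.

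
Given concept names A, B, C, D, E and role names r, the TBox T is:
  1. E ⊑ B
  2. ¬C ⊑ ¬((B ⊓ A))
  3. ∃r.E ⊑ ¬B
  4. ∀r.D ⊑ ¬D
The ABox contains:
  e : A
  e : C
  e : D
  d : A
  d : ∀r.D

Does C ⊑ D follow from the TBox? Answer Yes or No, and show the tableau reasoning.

1. C ⊑ D  ⇔  (C ⊓ ¬D) unsat w.r.t. T
   open: L(x₀) ⊇ {C, ¬D, ¬E, ∀r.¬E}
2. Hence C ⊑ D: not entailed.

No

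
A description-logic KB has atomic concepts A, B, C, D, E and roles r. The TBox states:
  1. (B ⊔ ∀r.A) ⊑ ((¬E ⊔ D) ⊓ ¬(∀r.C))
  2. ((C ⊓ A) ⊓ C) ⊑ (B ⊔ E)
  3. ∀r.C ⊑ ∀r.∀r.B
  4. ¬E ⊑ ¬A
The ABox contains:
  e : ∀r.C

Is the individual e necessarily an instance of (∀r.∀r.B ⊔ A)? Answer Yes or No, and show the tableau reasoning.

Yes

1. e : (∀r.∀r.B ⊔ A)?  L(e) = {∀r.C} ∪ {(∃r.∃r.¬B ⊓ ¬A)}
   clash {C, ¬C} at an ∃-successor — e ∈ (∀r.∀r.B ⊔ A)
2. Hence e : (∀r.∀r.B ⊔ A): entailed.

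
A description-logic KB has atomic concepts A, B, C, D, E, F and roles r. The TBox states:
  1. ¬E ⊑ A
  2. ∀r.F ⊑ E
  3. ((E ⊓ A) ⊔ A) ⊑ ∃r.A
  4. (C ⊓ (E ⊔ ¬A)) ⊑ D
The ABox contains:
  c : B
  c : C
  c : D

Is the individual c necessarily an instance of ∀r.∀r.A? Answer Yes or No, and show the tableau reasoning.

1. c : ∀r.∀r.A?  L(c) = {B, C, D} ∪ {∃r.∃r.¬A}
   open: L(c) ⊇ {B, C, D, E, ¬A, …} (+ ∃-successors) — c ∉ ∀r.∀r.A possible
2. Hence c : ∀r.∀r.A: not entailed.

No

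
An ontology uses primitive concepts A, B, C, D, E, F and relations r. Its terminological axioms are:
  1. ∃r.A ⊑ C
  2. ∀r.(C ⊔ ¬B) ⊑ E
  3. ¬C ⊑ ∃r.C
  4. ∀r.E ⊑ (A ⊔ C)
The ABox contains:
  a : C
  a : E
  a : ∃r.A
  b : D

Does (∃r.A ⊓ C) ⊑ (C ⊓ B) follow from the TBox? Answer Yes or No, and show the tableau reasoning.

No

1. (∃r.A ⊓ C) ⊑ (C ⊓ B)  ⇔  ((∃r.A ⊓ C) ⊓ (¬C ⊔ ¬B)) unsat w.r.t. T
   open: L(x₀) ⊇ {C, ¬B, ∃r.(¬C ⊓ B), ∃r.A, ∃r.¬E} (+ ∃-successors)
2. Hence (∃r.A ⊓ C) ⊑ (C ⊓ B): not entailed.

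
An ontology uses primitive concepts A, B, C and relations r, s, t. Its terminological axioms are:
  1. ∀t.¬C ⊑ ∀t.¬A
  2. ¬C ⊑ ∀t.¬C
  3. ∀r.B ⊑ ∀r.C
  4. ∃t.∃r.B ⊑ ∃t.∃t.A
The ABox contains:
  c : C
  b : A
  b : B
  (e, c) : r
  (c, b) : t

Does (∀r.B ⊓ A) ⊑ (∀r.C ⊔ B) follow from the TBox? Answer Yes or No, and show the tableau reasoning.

1. (∀r.B ⊓ A) ⊑ (∀r.C ⊔ B)  ⇔  ((∀r.B ⊓ A) ⊓ (∃r.¬C ⊓ ¬B)) unsat w.r.t. T
   all branches close; clash {A, ¬A} at an ∃-successor
2. Hence (∀r.B ⊓ A) ⊑ (∀r.C ⊔ B): entailed.

Yes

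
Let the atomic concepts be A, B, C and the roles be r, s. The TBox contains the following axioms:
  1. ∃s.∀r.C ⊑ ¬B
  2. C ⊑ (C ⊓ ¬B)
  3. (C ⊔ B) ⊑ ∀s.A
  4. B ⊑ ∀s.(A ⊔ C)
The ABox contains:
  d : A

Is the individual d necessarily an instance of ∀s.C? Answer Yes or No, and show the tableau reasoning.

No

1. d : ∀s.C?  L(d) = {A} ∪ {∃s.¬C}
   open: L(d) ⊇ {A, ¬B, ¬C, ∃s.¬C} (+ ∃-successors) — d ∉ ∀s.C possible
2. Hence d : ∀s.C: not entailed.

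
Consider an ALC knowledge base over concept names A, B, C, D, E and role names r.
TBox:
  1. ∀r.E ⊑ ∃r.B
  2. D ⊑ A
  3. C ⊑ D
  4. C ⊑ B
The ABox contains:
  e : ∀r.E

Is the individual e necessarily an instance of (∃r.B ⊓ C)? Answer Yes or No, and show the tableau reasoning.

No

1. e : (∃r.B ⊓ C)?  L(e) = {∀r.E} ∪ {(∀r.¬B ⊔ ¬C)}
   apply at e: ∀r.E⊑∃r.B
   open: L(e) ⊇ {¬C, ¬D, ∀r.E, ∃r.B} (+ ∃-successors) — e ∉ (∃r.B ⊓ C) possible
2. Hence e : (∃r.B ⊓ C): not entailed.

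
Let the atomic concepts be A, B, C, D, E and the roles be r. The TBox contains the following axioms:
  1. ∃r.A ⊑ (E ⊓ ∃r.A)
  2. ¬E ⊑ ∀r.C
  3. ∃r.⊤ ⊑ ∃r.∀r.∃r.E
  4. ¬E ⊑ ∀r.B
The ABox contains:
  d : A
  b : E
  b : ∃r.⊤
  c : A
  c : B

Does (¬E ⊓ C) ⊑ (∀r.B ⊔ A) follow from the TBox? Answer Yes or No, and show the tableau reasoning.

1. (¬E ⊓ C) ⊑ (∀r.B ⊔ A)  ⇔  ((¬E ⊓ C) ⊓ (∃r.¬B ⊓ ¬A)) unsat w.r.t. T
   all branches close; clash {E, ¬E} at x₀
2. Hence (¬E ⊓ C) ⊑ (∀r.B ⊔ A): entailed.

Yes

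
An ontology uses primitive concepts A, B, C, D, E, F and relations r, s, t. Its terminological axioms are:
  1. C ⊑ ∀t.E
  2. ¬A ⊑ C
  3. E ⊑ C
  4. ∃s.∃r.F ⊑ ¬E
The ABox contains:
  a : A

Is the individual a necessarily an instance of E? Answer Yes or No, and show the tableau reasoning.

1. a : E?  L(a) = {A} ∪ {¬E}
   open: L(a) ⊇ {A, ¬C, ¬E} — a ∉ E possible
2. Hence a : E: not entailed.

No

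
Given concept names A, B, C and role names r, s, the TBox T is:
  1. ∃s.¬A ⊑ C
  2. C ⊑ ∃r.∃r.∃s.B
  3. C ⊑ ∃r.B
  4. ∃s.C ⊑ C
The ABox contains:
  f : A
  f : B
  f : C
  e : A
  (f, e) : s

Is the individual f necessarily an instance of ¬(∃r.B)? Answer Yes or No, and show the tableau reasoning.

No

1. f : ¬(∃r.B)?  L(f) = {A, B, C} ∪ {∃r.B}
   apply at f: C⊑∃r.∃r.∃s.B
   open: L(f) ⊇ {A, B, C, ∃r.B, ∃r.∃r.∃s.B} (+ ∃-successors) — f ∉ ¬(∃r.B) possible
2. Hence f : ¬(∃r.B): not entailed.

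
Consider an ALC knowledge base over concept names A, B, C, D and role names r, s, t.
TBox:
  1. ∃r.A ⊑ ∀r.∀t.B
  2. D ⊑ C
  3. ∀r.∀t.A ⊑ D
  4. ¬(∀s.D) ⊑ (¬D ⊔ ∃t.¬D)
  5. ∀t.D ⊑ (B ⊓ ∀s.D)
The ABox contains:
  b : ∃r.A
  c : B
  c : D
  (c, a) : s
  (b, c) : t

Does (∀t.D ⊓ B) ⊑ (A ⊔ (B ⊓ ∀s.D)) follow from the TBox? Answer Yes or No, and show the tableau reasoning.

1. (∀t.D ⊓ B) ⊑ (A ⊔ (B ⊓ ∀s.D))  ⇔  ((∀t.D ⊓ B) ⊓ (¬A ⊓ (¬B ⊔ ∃s.¬D))) unsat w.r.t. T
   all branches close; clash {D, ¬D} at an ∃-successor
2. Hence (∀t.D ⊓ B) ⊑ (A ⊔ (B ⊓ ∀s.D)): entailed.

Yes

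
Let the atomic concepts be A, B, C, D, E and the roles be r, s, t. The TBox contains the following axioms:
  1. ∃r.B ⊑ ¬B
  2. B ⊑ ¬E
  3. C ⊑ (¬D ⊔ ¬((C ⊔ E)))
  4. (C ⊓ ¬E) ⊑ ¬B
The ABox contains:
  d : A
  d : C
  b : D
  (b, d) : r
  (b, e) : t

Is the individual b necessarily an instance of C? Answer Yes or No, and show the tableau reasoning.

1. b : C?  L(b) = {D} ∪ {¬C}
   open: L(b) ⊇ {D, ¬B, ¬C} — b ∉ C possible
2. Hence b : C: not entailed.

No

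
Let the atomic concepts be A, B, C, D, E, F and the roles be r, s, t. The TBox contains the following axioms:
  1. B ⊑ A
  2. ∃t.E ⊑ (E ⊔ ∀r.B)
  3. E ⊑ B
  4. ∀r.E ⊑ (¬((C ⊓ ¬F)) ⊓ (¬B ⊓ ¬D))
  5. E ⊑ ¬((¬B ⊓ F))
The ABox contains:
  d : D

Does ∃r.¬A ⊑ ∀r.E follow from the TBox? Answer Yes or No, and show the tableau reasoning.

No

1. ∃r.¬A ⊑ ∀r.E  ⇔  (∃r.¬A ⊓ ∃r.¬E) unsat w.r.t. T
   open: L(x₀) ⊇ {¬B, ¬E, ∀t.¬E, ∃r.¬A, ∃r.¬E} (+ ∃-successors)
2. Hence ∃r.¬A ⊑ ∀r.E: not entailed.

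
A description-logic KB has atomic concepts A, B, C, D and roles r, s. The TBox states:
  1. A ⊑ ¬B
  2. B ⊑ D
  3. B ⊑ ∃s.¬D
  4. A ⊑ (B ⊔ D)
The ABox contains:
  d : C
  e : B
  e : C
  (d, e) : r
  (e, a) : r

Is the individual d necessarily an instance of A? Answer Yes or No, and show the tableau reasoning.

No

1. d : A?  L(d) = {C} ∪ {¬A}
   open: L(d) ⊇ {C, ¬A, ¬B} — d ∉ A possible
2. Hence d : A: not entailed.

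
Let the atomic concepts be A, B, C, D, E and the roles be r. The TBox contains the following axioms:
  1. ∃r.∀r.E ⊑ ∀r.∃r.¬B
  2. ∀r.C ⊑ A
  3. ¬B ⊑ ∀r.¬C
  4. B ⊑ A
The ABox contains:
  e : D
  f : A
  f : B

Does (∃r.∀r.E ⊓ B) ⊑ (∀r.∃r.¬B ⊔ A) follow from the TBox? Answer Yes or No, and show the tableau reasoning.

1. (∃r.∀r.E ⊓ B) ⊑ (∀r.∃r.¬B ⊔ A)  ⇔  ((∃r.∀r.E ⊓ B) ⊓ (∃r.∀r.B ⊓ ¬A)) unsat w.r.t. T
   all branches close; clash {A, ¬A} at x₀
2. Hence (∃r.∀r.E ⊓ B) ⊑ (∀r.∃r.¬B ⊔ A): entailed.

Yes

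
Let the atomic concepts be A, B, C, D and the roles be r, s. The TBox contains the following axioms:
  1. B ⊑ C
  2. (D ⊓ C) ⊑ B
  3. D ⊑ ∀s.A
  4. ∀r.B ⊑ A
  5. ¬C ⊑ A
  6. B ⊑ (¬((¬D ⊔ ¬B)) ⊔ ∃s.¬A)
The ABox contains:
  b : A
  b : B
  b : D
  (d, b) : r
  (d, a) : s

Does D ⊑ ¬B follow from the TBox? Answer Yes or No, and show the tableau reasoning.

1. D ⊑ ¬B  ⇔  (D ⊓ B) unsat w.r.t. T
   apply at x₀: B⊑C; D⊑∀s.A; B⊑(¬((¬D ⊔ ¬B)) ⊔ ∃s.¬A)
   open: L(x₀) ⊇ {B, C, D, ∀s.A, ∃r.¬B} (+ ∃-successors)
2. Hence D ⊑ ¬B: not entailed.

No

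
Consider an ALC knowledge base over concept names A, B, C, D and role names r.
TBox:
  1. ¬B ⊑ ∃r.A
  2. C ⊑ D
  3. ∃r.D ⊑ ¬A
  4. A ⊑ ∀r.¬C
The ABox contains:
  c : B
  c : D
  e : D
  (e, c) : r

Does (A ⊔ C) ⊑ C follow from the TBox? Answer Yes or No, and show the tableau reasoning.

1. (A ⊔ C) ⊑ C  ⇔  ((A ⊔ C) ⊓ ¬C) unsat w.r.t. T
   open: L(x₀) ⊇ {A, B, ¬C, ∀r.¬C, ∀r.¬D}
2. Hence (A ⊔ C) ⊑ C: not entailed.

No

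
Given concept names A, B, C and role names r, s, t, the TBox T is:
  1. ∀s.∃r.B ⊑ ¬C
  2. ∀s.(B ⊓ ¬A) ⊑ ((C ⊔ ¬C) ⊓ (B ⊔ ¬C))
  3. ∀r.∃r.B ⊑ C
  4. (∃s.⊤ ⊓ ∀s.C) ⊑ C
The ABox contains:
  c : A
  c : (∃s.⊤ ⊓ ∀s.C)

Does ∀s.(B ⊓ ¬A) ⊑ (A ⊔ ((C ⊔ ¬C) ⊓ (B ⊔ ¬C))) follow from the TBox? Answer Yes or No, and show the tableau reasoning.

1. ∀s.(B ⊓ ¬A) ⊑ (A ⊔ ((C ⊔ ¬C) ⊓ (B ⊔ ¬C)))  ⇔  (∀s.(B ⊓ ¬A) ⊓ (¬A ⊓ ((¬C ⊓ C) ⊔ (¬B ⊓ C)))) unsat w.r.t. T
   all branches close; clash {C, ¬C} at x₀
2. Hence ∀s.(B ⊓ ¬A) ⊑ (A ⊔ ((C ⊔ ¬C) ⊓ (B ⊔ ¬C))): entailed.

Yes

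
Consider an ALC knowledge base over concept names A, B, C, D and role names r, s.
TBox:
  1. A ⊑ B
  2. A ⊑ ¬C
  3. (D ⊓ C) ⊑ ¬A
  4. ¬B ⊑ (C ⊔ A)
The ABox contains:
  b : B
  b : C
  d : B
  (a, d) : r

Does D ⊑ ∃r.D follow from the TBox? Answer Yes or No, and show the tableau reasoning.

No

1. D ⊑ ∃r.D  ⇔  (D ⊓ ∀r.¬D) unsat w.r.t. T
   open: L(x₀) ⊇ {B, D, ¬A, ∀r.¬D}
2. Hence D ⊑ ∃r.D: not entailed.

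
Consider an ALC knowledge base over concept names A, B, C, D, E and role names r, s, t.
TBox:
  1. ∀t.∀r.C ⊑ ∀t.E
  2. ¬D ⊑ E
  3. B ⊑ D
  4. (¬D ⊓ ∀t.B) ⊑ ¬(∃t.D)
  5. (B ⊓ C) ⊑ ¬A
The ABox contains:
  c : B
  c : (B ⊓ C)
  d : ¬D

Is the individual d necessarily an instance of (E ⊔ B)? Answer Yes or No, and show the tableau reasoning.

Yes

1. d : (E ⊔ B)?  L(d) = {¬D} ∪ {(¬E ⊓ ¬B)}
   clash {E, ¬E} at d — d ∈ (E ⊔ B)
2. Hence d : (E ⊔ B): entailed.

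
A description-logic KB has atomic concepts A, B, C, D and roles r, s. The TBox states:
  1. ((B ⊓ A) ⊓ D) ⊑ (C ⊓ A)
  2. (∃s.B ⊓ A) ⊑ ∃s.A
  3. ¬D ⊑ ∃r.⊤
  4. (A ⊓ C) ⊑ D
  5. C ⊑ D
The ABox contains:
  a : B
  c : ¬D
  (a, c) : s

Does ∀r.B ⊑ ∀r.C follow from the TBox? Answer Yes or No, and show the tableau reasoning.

No

1. ∀r.B ⊑ ∀r.C  ⇔  (∀r.B ⊓ ∃r.¬C) unsat w.r.t. T
   open: L(x₀) ⊇ {D, ¬B, ∀r.B, ∀s.¬B, ∃r.¬C} (+ ∃-successors)
2. Hence ∀r.B ⊑ ∀r.C: not entailed.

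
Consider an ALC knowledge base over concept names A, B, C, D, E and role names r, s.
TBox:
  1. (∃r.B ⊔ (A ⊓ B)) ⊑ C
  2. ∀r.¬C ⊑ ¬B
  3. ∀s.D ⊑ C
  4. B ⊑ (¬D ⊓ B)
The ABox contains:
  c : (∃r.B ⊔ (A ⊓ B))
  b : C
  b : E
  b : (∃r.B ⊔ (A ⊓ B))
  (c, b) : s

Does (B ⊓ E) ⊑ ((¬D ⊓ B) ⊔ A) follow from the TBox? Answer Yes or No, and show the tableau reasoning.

Yes

1. (B ⊓ E) ⊑ ((¬D ⊓ B) ⊔ A)  ⇔  ((B ⊓ E) ⊓ ((D ⊔ ¬B) ⊓ ¬A)) unsat w.r.t. T
   all branches close; clash {B, ¬B} at x₀
2. Hence (B ⊓ E) ⊑ ((¬D ⊓ B) ⊔ A): entailed.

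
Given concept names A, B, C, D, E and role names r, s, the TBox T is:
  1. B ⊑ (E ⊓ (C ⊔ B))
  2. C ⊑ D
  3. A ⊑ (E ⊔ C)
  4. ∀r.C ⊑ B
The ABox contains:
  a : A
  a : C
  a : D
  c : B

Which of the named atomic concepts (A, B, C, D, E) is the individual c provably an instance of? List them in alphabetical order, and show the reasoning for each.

1. c : A?  L(c) = {B} ∪ {¬A}
   apply at c: B⊑(E ⊓ (C ⊔ B))
   open: L(c) ⊇ {B, E, ¬A, ¬C} — c ∉ A possible
2. c : B?  L(c) = {B} ∪ {¬B}
   clash {B, ¬B} at c — c ∈ B
3. c : C?  L(c) = {B} ∪ {¬C}
   apply at c: B⊑(E ⊓ (C ⊔ B))
   open: L(c) ⊇ {B, E, ¬A, ¬C} — c ∉ C possible
4. c : D?  L(c) = {B} ∪ {¬D}
   apply at c: B⊑(E ⊓ (C ⊔ B))
   open: L(c) ⊇ {B, E, ¬A, ¬C, ¬D} — c ∉ D possible
5. c : E?  L(c) = {B} ∪ {¬E}
   clash {E, ¬E} at c — c ∈ E
6. Entailed for c: {B, E}

{B, E}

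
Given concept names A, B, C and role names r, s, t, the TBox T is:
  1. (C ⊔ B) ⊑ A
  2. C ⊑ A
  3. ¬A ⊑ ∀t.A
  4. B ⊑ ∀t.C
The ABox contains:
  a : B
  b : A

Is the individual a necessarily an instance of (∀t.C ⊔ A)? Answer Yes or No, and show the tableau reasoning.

1. a : (∀t.C ⊔ A)?  L(a) = {B} ∪ {(∃t.¬C ⊓ ¬A)}
   clash {A, ¬A} at a — a ∈ (∀t.C ⊔ A)
2. Hence a : (∀t.C ⊔ A): entailed.

Yes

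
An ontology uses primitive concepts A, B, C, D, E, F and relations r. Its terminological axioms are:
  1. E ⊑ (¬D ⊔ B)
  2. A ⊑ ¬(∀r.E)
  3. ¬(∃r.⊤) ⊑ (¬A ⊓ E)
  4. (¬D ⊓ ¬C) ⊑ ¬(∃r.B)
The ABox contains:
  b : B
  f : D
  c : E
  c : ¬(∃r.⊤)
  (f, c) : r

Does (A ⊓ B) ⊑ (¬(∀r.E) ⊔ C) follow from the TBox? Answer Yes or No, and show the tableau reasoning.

1. (A ⊓ B) ⊑ (¬(∀r.E) ⊔ C)  ⇔  ((A ⊓ B) ⊓ (∀r.E ⊓ ¬C)) unsat w.r.t. T
   all branches close; clash {A, ¬A} at x₀
2. Hence (A ⊓ B) ⊑ (¬(∀r.E) ⊔ C): entailed.

Yes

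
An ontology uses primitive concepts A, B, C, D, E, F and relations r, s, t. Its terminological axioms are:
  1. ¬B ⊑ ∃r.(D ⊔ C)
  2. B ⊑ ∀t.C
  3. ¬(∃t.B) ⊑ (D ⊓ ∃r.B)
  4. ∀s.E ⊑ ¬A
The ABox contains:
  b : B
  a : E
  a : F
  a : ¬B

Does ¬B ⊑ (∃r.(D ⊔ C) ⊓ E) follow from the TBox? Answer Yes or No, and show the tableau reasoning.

No

1. ¬B ⊑ (∃r.(D ⊔ C) ⊓ E)  ⇔  (¬B ⊓ (∀r.(¬D ⊓ ¬C) ⊔ ¬E)) unsat w.r.t. T
   apply at x₀: ¬B⊑∃r.(D ⊔ C)
   open: L(x₀) ⊇ {¬B, ¬E, ∃r.(D ⊔ C), ∃s.¬E, ∃t.B} (+ ∃-successors)
2. Hence ¬B ⊑ (∃r.(D ⊔ C) ⊓ E): not entailed.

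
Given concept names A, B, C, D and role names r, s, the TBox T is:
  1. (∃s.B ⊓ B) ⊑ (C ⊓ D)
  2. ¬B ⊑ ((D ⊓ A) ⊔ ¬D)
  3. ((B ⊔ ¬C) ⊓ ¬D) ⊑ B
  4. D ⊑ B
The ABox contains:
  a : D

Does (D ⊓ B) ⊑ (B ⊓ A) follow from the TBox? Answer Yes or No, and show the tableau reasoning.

No

1. (D ⊓ B) ⊑ (B ⊓ A)  ⇔  ((D ⊓ B) ⊓ (¬B ⊔ ¬A)) unsat w.r.t. T
   open: L(x₀) ⊇ {B, D, ¬A, ∀s.¬B}
2. Hence (D ⊓ B) ⊑ (B ⊓ A): not entailed.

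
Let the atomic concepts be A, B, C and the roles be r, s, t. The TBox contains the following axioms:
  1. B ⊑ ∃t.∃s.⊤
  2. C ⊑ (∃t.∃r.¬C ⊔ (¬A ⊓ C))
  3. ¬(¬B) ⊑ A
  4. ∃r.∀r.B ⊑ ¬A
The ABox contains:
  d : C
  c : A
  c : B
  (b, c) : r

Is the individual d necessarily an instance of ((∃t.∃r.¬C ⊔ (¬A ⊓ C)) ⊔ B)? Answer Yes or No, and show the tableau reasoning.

1. d : ((∃t.∃r.¬C ⊔ (¬A ⊓ C)) ⊔ B)?  L(d) = {C} ∪ {((∀t.∀r.C ⊓ (A ⊔ ¬C)) ⊓ ¬B)}
   clash {C, ¬C} at d — d ∈ ((∃t.∃r.¬C ⊔ (¬A ⊓ C)) ⊔ B)
2. Hence d : ((∃t.∃r.¬C ⊔ (¬A ⊓ C)) ⊔ B): entailed.

Yes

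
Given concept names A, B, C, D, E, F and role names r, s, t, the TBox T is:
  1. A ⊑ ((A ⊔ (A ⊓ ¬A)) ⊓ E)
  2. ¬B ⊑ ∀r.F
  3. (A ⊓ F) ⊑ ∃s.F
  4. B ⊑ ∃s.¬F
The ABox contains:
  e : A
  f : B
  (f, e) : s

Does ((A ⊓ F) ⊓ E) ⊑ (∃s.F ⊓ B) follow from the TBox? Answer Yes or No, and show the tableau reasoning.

1. ((A ⊓ F) ⊓ E) ⊑ (∃s.F ⊓ B)  ⇔  (((A ⊓ F) ⊓ E) ⊓ (∀s.¬F ⊔ ¬B)) unsat w.r.t. T
   apply at x₀: A⊑((A ⊔ (A ⊓ ¬A)) ⊓ E); (A ⊓ F)⊑∃s.F
   open: L(x₀) ⊇ {A, E, F, ¬B, ∀r.F, …} (+ ∃-successors)
2. Hence ((A ⊓ F) ⊓ E) ⊑ (∃s.F ⊓ B): not entailed.

No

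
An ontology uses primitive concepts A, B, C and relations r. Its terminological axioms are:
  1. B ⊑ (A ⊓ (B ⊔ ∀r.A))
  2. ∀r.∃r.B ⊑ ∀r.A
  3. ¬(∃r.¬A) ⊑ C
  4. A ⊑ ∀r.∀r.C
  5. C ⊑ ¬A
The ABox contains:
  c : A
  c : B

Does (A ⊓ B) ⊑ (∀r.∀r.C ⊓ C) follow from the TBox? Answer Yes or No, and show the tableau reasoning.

No

1. (A ⊓ B) ⊑ (∀r.∀r.C ⊓ C)  ⇔  ((A ⊓ B) ⊓ (∃r.∃r.¬C ⊔ ¬C)) unsat w.r.t. T
   apply at x₀: B⊑(A ⊓ (B ⊔ ∀r.A)); A⊑∀r.∀r.C
   open: L(x₀) ⊇ {A, B, ¬C, ∀r.∀r.C, ∃r.¬A, …} (+ ∃-successors)
2. Hence (A ⊓ B) ⊑ (∀r.∀r.C ⊓ C): not entailed.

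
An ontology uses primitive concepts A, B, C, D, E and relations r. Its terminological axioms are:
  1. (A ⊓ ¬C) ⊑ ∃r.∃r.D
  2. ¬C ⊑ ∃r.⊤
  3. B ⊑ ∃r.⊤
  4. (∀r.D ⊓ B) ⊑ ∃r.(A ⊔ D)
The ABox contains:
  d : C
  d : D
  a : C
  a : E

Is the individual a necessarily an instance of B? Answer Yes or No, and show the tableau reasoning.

No

1. a : B?  L(a) = {C, E} ∪ {¬B}
   open: L(a) ⊇ {C, E, ¬B} — a ∉ B possible
2. Hence a : B: not entailed.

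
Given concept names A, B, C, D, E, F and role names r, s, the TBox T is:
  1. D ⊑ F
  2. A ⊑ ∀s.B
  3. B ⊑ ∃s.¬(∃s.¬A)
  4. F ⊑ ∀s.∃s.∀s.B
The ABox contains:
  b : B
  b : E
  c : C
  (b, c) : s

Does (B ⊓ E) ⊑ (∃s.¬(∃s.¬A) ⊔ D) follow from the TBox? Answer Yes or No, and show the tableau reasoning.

Yes

1. (B ⊓ E) ⊑ (∃s.¬(∃s.¬A) ⊔ D)  ⇔  ((B ⊓ E) ⊓ (∀s.∃s.¬A ⊓ ¬D)) unsat w.r.t. T
   all branches close; clash {A, ¬A} at an ∃-successor
2. Hence (B ⊓ E) ⊑ (∃s.¬(∃s.¬A) ⊔ D): entailed.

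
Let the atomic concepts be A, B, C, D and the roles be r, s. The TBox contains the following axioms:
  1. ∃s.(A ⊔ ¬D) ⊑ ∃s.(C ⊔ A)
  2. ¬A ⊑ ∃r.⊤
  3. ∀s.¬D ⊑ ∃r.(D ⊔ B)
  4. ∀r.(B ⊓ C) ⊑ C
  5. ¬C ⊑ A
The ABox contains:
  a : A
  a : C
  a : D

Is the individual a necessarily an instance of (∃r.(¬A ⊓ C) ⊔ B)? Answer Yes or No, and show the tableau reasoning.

No

1. a : (∃r.(¬A ⊓ C) ⊔ B)?  L(a) = {A, C, D} ∪ {(∀r.(A ⊔ ¬C) ⊓ ¬B)}
   open: L(a) ⊇ {A, C, D, ¬B, ∀r.(A ⊔ ¬C), …} (+ ∃-successors) — a ∉ (∃r.(¬A ⊓ C) ⊔ B) possible
2. Hence a : (∃r.(¬A ⊓ C) ⊔ B): not entailed.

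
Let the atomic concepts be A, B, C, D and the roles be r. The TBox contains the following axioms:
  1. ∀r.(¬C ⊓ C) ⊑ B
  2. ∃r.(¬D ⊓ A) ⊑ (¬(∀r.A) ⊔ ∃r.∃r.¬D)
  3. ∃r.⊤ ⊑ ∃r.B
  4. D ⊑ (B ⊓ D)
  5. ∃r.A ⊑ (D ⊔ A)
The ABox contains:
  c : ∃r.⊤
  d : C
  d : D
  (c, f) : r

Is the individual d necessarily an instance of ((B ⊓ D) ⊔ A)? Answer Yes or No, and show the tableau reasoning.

1. d : ((B ⊓ D) ⊔ A)?  L(d) = {C, D} ∪ {((¬B ⊔ ¬D) ⊓ ¬A)}
   clash {D, ¬D} at d — d ∈ ((B ⊓ D) ⊔ A)
2. Hence d : ((B ⊓ D) ⊔ A): entailed.

Yes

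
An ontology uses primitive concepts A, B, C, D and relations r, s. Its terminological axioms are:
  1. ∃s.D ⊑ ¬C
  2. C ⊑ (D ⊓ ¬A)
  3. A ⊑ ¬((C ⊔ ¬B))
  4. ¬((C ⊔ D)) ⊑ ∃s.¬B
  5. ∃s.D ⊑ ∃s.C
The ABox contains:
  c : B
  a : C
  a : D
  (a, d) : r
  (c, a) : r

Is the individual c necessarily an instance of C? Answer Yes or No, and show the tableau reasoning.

1. c : C?  L(c) = {B} ∪ {¬C}
   open: L(c) ⊇ {B, D, ¬A, ¬C, ∀s.¬D} — c ∉ C possible
2. Hence c : C: not entailed.

No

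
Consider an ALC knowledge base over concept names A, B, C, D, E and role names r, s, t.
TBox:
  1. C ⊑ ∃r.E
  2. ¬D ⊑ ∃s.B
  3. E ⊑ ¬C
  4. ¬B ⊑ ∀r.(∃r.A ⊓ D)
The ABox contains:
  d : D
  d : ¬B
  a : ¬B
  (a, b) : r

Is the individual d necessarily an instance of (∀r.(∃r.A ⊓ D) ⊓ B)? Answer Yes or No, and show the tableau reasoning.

1. d : (∀r.(∃r.A ⊓ D) ⊓ B)?  L(d) = {D, ¬B} ∪ {(∃r.(∀r.¬A ⊔ ¬D) ⊔ ¬B)}
   apply at d: ¬B⊑∀r.(∃r.A ⊓ D)
   open: L(d) ⊇ {D, ¬B, ¬C, ∀r.(∃r.A ⊓ D)} — d ∉ (∀r.(∃r.A ⊓ D) ⊓ B) possible
2. Hence d : (∀r.(∃r.A ⊓ D) ⊓ B): not entailed.

No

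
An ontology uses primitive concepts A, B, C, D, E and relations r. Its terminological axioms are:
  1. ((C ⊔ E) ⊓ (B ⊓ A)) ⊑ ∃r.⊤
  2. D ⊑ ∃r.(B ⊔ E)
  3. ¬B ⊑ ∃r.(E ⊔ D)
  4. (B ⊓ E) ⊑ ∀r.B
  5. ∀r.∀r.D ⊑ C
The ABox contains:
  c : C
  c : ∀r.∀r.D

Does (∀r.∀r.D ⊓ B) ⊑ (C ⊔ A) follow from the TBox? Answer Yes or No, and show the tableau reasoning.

Yes

1. (∀r.∀r.D ⊓ B) ⊑ (C ⊔ A)  ⇔  ((∀r.∀r.D ⊓ B) ⊓ (¬C ⊓ ¬A)) unsat w.r.t. T
   all branches close; clash {C, ¬C} at x₀
2. Hence (∀r.∀r.D ⊓ B) ⊑ (C ⊔ A): entailed.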